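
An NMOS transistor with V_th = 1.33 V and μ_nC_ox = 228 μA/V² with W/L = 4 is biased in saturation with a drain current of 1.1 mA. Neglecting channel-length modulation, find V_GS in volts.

k_n = μ_nC_ox · (W/L) = 0.912 mA/V².
In saturation I_D = ½ k_n (V_GS − V_th)², so V_GS − V_th = √(2 I_D / k_n) = √(2 × 1.1 / 0.912) = 1.55 V.
V_GS = 1.33 + 1.55 = 2.88 V.

V_GS = 2.88 V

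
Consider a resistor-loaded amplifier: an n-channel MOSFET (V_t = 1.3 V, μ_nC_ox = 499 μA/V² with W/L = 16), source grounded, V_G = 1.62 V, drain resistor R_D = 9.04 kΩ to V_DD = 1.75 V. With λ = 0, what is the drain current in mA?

V_GS = V_G = 1.62 V, so V_ov = 1.62 − 1.3 = 0.32 V.
k_n = μ_nC_ox · (W/L) = 7.984 mA/V².
Assume saturation: I_D = ½ k_n V_ov² = 0.5 × 7.984 × 0.32² = 0.409 mA, giving V_DS = V_DD − I_D R_D = 1.75 − 0.409 × 9.04 = -1.95 V.
But -1.95 V < V_ov = 0.32 V, so the device is actually in triode.
In triode I_D = k_n[V_ov V_DS − ½ V_DS²] and I_D = (V_DD − V_DS)/R_D. Equating: 36.1 V_DS² − 24.1 V_DS + 1.75 = 0, giving V_DS = 0.0829 V (the root below V_ov).
I_D = (1.75 − 0.0829) / 9.04 = 0.184 mA.

I_D = 0.184 mA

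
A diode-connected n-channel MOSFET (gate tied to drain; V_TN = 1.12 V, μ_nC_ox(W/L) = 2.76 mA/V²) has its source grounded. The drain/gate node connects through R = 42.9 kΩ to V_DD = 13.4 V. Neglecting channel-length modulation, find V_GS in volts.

V_GS = 1.57 V

With gate tied to drain, V_GS = V_DS ≥ V_GS − V_TN, so the device is in saturation.
KCL at the drain: ½ k_n (V_GS − V_TN)² = (V_DD − V_GS)/R.
Let x = V_GS − 1.12. Then 59.2 x² + x − 12.28 = 0, giving x = 0.447 V (positive root), so V_GS = 1.57 V.
I_D = (V_DD − V_GS)/R = (13.4 − 1.57) / 42.9 = 0.276 mA.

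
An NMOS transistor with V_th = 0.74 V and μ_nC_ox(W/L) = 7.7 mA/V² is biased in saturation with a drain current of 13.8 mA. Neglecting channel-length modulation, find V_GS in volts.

In saturation I_D = ½ k_n (V_GS − V_th)², so V_GS − V_th = √(2 I_D / k_n) = √(2 × 13.8 / 7.7) = 1.89 V.
V_GS = 0.74 + 1.89 = 2.63 V.

V_GS = 2.63 V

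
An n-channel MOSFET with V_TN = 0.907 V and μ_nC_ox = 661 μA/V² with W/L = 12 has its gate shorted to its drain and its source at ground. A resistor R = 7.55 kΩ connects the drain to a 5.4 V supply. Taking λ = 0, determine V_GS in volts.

With gate tied to drain, V_GS = V_DS ≥ V_GS − V_TN, so the device is in saturation.
k_n = μ_nC_ox · (W/L) = 7.932 mA/V².
KCL at the drain: ½ k_n (V_GS − V_TN)² = (V_DD − V_GS)/R.
Let x = V_GS − 0.907. Then 29.9 x² + x − 4.493 = 0, giving x = 0.371 V (positive root), so V_GS = 1.28 V.
I_D = (V_DD − V_GS)/R = (5.4 − 1.28) / 7.55 = 0.546 mA.

V_GS = 1.28 V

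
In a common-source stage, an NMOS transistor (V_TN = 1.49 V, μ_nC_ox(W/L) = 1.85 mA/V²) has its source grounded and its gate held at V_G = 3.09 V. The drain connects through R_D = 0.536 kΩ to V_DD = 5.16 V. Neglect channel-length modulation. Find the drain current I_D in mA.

I_D = 2.37 mA

V_GS = V_G = 3.09 V, so V_ov = 3.09 − 1.49 = 1.6 V.
Assume saturation: I_D = ½ k_n V_ov² = 0.5 × 1.85 × 1.6² = 2.37 mA, giving V_DS = V_DD − I_D R_D = 5.16 − 2.37 × 0.536 = 3.89 V.
V_DS = 3.89 V ≥ V_ov = 1.6 V, confirming saturation.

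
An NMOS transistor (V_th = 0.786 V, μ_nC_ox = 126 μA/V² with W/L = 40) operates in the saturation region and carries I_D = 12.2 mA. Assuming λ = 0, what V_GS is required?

k_n = μ_nC_ox · (W/L) = 5.04 mA/V².
In saturation I_D = ½ k_n (V_GS − V_th)², so V_GS − V_th = √(2 I_D / k_n) = √(2 × 12.2 / 5.04) = 2.2 V.
V_GS = 0.786 + 2.2 = 2.99 V.

V_GS = 2.99 V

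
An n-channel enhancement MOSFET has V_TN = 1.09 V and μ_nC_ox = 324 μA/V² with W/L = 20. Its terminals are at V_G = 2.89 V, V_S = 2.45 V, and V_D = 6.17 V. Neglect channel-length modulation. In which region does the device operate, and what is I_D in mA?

Cutoff; I_D = 0 mA

V_GS = V_G − V_S = 2.89 − 2.45 = 0.44 V; V_DS = V_D − V_S = 6.17 − 2.45 = 3.72 V.
V_GS = 0.44 V < V_TN = 1.09 V, so the transistor is in cutoff.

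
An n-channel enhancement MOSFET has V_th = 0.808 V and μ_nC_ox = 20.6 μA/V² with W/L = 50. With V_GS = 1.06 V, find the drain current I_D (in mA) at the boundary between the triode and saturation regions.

I_D = 0.0327 mA

At the boundary V_DS = V_ov = V_GS − V_th = 1.06 − 0.808 = 0.252 V.
k_n = μ_nC_ox · (W/L) = 1.03 mA/V².
I_D = ½ k_n V_ov² = 0.5 × 1.03 × 0.252² = 0.0327 mA.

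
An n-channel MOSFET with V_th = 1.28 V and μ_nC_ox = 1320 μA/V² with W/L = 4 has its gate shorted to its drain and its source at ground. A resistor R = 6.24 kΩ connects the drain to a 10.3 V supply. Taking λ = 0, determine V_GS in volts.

V_GS = 1.99 V

With gate tied to drain, V_GS = V_DS ≥ V_GS − V_th, so the device is in saturation.
k_n = μ_nC_ox · (W/L) = 5.28 mA/V².
KCL at the drain: ½ k_n (V_GS − V_th)² = (V_DD − V_GS)/R.
Let x = V_GS − 1.28. Then 16.5 x² + x − 9.02 = 0, giving x = 0.71 V (positive root), so V_GS = 1.99 V.
I_D = (V_DD − V_GS)/R = (10.3 − 1.99) / 6.24 = 1.33 mA.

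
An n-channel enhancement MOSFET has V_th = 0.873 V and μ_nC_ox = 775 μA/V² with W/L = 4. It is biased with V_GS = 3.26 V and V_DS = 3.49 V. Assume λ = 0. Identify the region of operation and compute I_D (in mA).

k_n = μ_nC_ox · (W/L) = 3.1 mA/V².
V_ov = V_GS − V_th = 3.26 − 0.873 = 2.39 V.
Since V_DS = 3.49 V ≥ V_ov = 2.39 V, the device is in saturation.
I_D = ½ k_n V_ov² = 0.5 × 3.1 × 2.39² = 8.83 mA.

Saturation; I_D = 8.83 mA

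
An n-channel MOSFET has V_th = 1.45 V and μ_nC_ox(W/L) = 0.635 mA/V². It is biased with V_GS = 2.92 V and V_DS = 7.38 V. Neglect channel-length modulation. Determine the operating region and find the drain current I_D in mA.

Saturation; I_D = 0.686 mA

V_ov = V_GS − V_th = 2.92 − 1.45 = 1.47 V.
Since V_DS = 7.38 V ≥ V_ov = 1.47 V, the device is in saturation.
I_D = ½ k_n V_ov² = 0.5 × 0.635 × 1.47² = 0.686 mA.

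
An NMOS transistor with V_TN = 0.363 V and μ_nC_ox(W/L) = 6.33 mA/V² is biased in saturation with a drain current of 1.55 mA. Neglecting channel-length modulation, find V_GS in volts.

In saturation I_D = ½ k_n (V_GS − V_TN)², so V_GS − V_TN = √(2 I_D / k_n) = √(2 × 1.55 / 6.33) = 0.7 V.
V_GS = 0.363 + 0.7 = 1.06 V.

V_GS = 1.06 V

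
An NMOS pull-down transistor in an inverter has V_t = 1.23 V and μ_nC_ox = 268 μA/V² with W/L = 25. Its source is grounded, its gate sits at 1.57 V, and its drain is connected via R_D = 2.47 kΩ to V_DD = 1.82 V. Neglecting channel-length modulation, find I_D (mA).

V_GS = V_G = 1.57 V, so V_ov = 1.57 − 1.23 = 0.34 V.
k_n = μ_nC_ox · (W/L) = 6.7 mA/V².
Assume saturation: I_D = ½ k_n V_ov² = 0.5 × 6.7 × 0.34² = 0.387 mA, giving V_DS = V_DD − I_D R_D = 1.82 − 0.387 × 2.47 = 0.863 V.
V_DS = 0.863 V ≥ V_ov = 0.34 V, confirming saturation.

I_D = 0.387 mA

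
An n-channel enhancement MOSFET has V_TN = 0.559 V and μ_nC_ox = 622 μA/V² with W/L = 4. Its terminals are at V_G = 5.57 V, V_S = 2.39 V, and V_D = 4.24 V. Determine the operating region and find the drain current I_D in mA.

Triode; I_D = 7.81 mA

V_GS = V_G − V_S = 5.57 − 2.39 = 3.18 V; V_DS = V_D − V_S = 4.24 − 2.39 = 1.85 V.
k_n = μ_nC_ox · (W/L) = 2.488 mA/V².
V_ov = V_GS − V_TN = 3.18 − 0.559 = 2.62 V.
Since V_DS = 1.85 V < V_ov = 2.62 V, the device is in the triode region.
I_D = k_n [V_ov · V_DS − ½ V_DS²] = 2.488 × [2.62 × 1.85 − 0.5 × 1.85²] = 7.81 mA.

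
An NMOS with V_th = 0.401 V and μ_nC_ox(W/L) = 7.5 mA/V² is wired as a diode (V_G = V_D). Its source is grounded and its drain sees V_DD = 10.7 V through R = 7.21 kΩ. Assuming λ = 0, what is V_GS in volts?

V_GS = 1.00 V

With gate tied to drain, V_GS = V_DS ≥ V_GS − V_th, so the device is in saturation.
KCL at the drain: ½ k_n (V_GS − V_th)² = (V_DD − V_GS)/R.
Let x = V_GS − 0.401. Then 27 x² + x − 10.3 = 0, giving x = 0.599 V (positive root), so V_GS = 1 V.
I_D = (V_DD − V_GS)/R = (10.7 − 1) / 7.21 = 1.35 mA.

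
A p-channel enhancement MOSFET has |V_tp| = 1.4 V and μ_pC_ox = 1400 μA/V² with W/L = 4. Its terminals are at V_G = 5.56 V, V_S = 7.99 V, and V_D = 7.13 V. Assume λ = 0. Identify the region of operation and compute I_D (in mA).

V_SG = V_S − V_G = 7.99 − 5.56 = 2.43 V; V_SD = V_S − V_D = 7.99 − 7.13 = 0.86 V.
k_p = μ_pC_ox · (W/L) = 5.6 mA/V².
V_ov = V_SG − |V_tp| = 2.43 − 1.4 = 1.03 V.
Since V_SD = 0.86 V < V_ov = 1.03 V, the device is in the triode region.
I_D = k_p [V_ov · V_SD − ½ V_SD²] = 5.6 × [1.03 × 0.86 − 0.5 × 0.86²] = 2.89 mA.

Triode; I_D = 2.89 mA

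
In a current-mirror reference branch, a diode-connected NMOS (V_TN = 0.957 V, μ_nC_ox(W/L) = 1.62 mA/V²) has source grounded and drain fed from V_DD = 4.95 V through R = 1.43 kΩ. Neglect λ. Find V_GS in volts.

With gate tied to drain, V_GS = V_DS ≥ V_GS − V_TN, so the device is in saturation.
KCL at the drain: ½ k_n (V_GS − V_TN)² = (V_DD − V_GS)/R.
Let x = V_GS − 0.957. Then 1.16 x² + x − 3.993 = 0, giving x = 1.47 V (positive root), so V_GS = 2.43 V.
I_D = (V_DD − V_GS)/R = (4.95 − 2.43) / 1.43 = 1.76 mA.

V_GS = 2.43 V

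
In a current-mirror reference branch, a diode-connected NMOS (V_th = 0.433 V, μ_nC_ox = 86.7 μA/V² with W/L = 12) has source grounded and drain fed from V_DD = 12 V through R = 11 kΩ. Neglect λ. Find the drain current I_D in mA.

With gate tied to drain, V_GS = V_DS ≥ V_GS − V_th, so the device is in saturation.
k_n = μ_nC_ox · (W/L) = 1.04 mA/V².
KCL at the drain: ½ k_n (V_GS − V_th)² = (V_DD − V_GS)/R.
Let x = V_GS − 0.433. Then 5.72 x² + x − 11.57 = 0, giving x = 1.34 V (positive root), so V_GS = 1.77 V.
I_D = (V_DD − V_GS)/R = (12 − 1.77) / 11 = 0.93 mA.

I_D = 0.930 mA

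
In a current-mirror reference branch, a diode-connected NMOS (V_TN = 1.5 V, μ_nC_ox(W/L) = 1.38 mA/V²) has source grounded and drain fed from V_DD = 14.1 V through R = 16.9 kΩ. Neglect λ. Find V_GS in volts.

With gate tied to drain, V_GS = V_DS ≥ V_GS − V_TN, so the device is in saturation.
KCL at the drain: ½ k_n (V_GS − V_TN)² = (V_DD − V_GS)/R.
Let x = V_GS − 1.5. Then 11.7 x² + x − 12.6 = 0, giving x = 0.997 V (positive root), so V_GS = 2.5 V.
I_D = (V_DD − V_GS)/R = (14.1 − 2.5) / 16.9 = 0.687 mA.

V_GS = 2.50 V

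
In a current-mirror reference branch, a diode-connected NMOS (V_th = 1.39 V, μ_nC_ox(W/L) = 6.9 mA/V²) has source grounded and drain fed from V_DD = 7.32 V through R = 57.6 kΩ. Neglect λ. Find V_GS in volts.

V_GS = 1.56 V

With gate tied to drain, V_GS = V_DS ≥ V_GS − V_th, so the device is in saturation.
KCL at the drain: ½ k_n (V_GS − V_th)² = (V_DD − V_GS)/R.
Let x = V_GS − 1.39. Then 199 x² + x − 5.93 = 0, giving x = 0.17 V (positive root), so V_GS = 1.56 V.
I_D = (V_DD − V_GS)/R = (7.32 − 1.56) / 57.6 = 0.1 mA.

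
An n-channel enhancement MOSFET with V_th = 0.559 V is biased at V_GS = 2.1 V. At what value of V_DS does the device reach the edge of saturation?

V_DS,sat = 1.54 V

The boundary between triode and saturation is V_DS = V_GS − V_th = V_ov.
V_ov = 2.1 − 0.559 = 1.54 V.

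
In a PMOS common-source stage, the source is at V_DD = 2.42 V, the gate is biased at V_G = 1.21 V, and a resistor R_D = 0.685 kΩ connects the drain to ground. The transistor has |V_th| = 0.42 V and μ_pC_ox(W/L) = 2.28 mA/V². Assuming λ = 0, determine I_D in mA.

V_SG = V_DD − V_G = 2.42 − 1.21 = 1.21 V, so V_ov = 1.21 − 0.42 = 0.79 V.
Assume saturation: I_D = ½ k_p V_ov² = 0.5 × 2.28 × 0.79² = 0.711 mA, giving V_SD = V_DD − I_D R_D = 2.42 − 0.711 × 0.685 = 1.93 V.
V_SD = 1.93 V ≥ V_ov = 0.79 V, confirming saturation.

I_D = 0.711 mA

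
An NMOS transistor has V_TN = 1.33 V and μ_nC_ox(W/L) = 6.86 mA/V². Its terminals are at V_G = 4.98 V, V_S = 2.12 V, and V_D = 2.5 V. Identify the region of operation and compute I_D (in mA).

Triode; I_D = 3.49 mA

V_GS = V_G − V_S = 4.98 − 2.12 = 2.86 V; V_DS = V_D − V_S = 2.5 − 2.12 = 0.38 V.
V_ov = V_GS − V_TN = 2.86 − 1.33 = 1.53 V.
Since V_DS = 0.38 V < V_ov = 1.53 V, the device is in the triode region.
I_D = k_n [V_ov · V_DS − ½ V_DS²] = 6.86 × [1.53 × 0.38 − 0.5 × 0.38²] = 3.49 mA.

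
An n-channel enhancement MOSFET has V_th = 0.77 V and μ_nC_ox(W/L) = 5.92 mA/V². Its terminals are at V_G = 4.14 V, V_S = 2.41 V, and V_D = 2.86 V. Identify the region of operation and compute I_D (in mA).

V_GS = V_G − V_S = 4.14 − 2.41 = 1.73 V; V_DS = V_D − V_S = 2.86 − 2.41 = 0.45 V.
V_ov = V_GS − V_th = 1.73 − 0.77 = 0.96 V.
Since V_DS = 0.45 V < V_ov = 0.96 V, the device is in the triode region.
I_D = k_n [V_ov · V_DS − ½ V_DS²] = 5.92 × [0.96 × 0.45 − 0.5 × 0.45²] = 1.96 mA.

Triode; I_D = 1.96 mA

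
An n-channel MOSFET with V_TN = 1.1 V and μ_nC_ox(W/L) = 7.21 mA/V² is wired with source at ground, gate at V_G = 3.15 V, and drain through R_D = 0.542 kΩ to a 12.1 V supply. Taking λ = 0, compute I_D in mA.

V_GS = V_G = 3.15 V, so V_ov = 3.15 − 1.1 = 2.05 V.
Assume saturation: I_D = ½ k_n V_ov² = 0.5 × 7.21 × 2.05² = 15.2 mA, giving V_DS = V_DD − I_D R_D = 12.1 − 15.2 × 0.542 = 3.89 V.
V_DS = 3.89 V ≥ V_ov = 2.05 V, confirming saturation.

I_D = 15.2 mA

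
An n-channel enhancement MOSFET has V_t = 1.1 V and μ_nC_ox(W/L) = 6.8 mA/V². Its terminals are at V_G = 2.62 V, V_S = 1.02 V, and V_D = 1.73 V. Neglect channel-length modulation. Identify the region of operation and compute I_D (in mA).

V_GS = V_G − V_S = 2.62 − 1.02 = 1.6 V; V_DS = V_D − V_S = 1.73 − 1.02 = 0.71 V.
V_ov = V_GS − V_t = 1.6 − 1.1 = 0.5 V.
Since V_DS = 0.71 V ≥ V_ov = 0.5 V, the device is in saturation.
I_D = ½ k_n V_ov² = 0.5 × 6.8 × 0.5² = 0.85 mA.

Saturation; I_D = 0.850 mA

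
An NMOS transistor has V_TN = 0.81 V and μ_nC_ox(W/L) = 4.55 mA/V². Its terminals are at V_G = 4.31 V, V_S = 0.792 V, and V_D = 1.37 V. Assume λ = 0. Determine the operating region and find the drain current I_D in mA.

V_GS = V_G − V_S = 4.31 − 0.792 = 3.52 V; V_DS = V_D − V_S = 1.37 − 0.792 = 0.578 V.
V_ov = V_GS − V_TN = 3.52 − 0.81 = 2.71 V.
Since V_DS = 0.578 V < V_ov = 2.71 V, the device is in the triode region.
I_D = k_n [V_ov · V_DS − ½ V_DS²] = 4.55 × [2.71 × 0.578 − 0.5 × 0.578²] = 6.36 mA.

Triode; I_D = 6.36 mA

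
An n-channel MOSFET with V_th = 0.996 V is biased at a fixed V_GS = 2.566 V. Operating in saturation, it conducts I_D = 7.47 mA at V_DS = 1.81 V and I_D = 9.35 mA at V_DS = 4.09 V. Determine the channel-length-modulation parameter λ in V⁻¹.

λ = 0.138 V⁻¹

With V_GS fixed, I_D ∝ (1 + λ V_DS) in saturation, so I_D2/I_D1 = (1 + λ V_DS2)/(1 + λ V_DS1).
9.35/7.47 = 1.252 = (1 + 4.09 λ)/(1 + 1.81 λ).
Solving: λ (I_D1 V_DS2 − I_D2 V_DS1) = I_D2 − I_D1, so λ = (9.35 − 7.47) / (7.47 × 4.09 − 9.35 × 1.81) = 1.88 / 13.6 = 0.138 V⁻¹.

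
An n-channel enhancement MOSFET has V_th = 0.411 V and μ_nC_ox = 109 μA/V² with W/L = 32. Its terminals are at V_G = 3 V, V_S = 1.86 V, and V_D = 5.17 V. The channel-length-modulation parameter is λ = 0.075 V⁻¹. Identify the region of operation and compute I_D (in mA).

V_GS = V_G − V_S = 3 − 1.86 = 1.14 V; V_DS = V_D − V_S = 5.17 − 1.86 = 3.31 V.
k_n = μ_nC_ox · (W/L) = 3.488 mA/V².
V_ov = V_GS − V_th = 1.14 − 0.411 = 0.729 V.
Since V_DS = 3.31 V ≥ V_ov = 0.729 V, the device is in saturation.
I_D = ½ k_n V_ov² (1 + λ V_DS) = 0.5 × 3.488 × 0.729² × (1 + 0.075 × 3.31) = 1.16 mA.

Saturation; I_D = 1.16 mA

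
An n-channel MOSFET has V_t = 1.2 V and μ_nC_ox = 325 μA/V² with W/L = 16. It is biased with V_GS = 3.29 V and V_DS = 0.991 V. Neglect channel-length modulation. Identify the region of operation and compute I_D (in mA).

k_n = μ_nC_ox · (W/L) = 5.2 mA/V².
V_ov = V_GS − V_t = 3.29 − 1.2 = 2.09 V.
Since V_DS = 0.991 V < V_ov = 2.09 V, the device is in the triode region.
I_D = k_n [V_ov · V_DS − ½ V_DS²] = 5.2 × [2.09 × 0.991 − 0.5 × 0.991²] = 8.22 mA.

Triode; I_D = 8.22 mA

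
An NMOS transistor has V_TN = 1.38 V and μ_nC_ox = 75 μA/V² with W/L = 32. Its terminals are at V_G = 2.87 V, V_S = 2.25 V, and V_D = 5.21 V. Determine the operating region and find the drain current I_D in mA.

V_GS = V_G − V_S = 2.87 − 2.25 = 0.62 V; V_DS = V_D − V_S = 5.21 − 2.25 = 2.96 V.
V_GS = 0.62 V < V_TN = 1.38 V, so the transistor is in cutoff.

Cutoff; I_D = 0 mA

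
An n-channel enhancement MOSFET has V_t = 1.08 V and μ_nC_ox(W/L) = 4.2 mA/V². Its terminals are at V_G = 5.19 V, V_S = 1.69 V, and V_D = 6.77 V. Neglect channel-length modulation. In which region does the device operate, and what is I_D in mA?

Saturation; I_D = 12.3 mA

V_GS = V_G − V_S = 5.19 − 1.69 = 3.5 V; V_DS = V_D − V_S = 6.77 − 1.69 = 5.08 V.
V_ov = V_GS − V_t = 3.5 − 1.08 = 2.42 V.
Since V_DS = 5.08 V ≥ V_ov = 2.42 V, the device is in saturation.
I_D = ½ k_n V_ov² = 0.5 × 4.2 × 2.42² = 12.3 mA.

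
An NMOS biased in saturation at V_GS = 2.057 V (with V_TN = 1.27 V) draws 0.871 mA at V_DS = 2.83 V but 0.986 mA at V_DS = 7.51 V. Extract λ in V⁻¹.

λ = 0.0307 V⁻¹

With V_GS fixed, I_D ∝ (1 + λ V_DS) in saturation, so I_D2/I_D1 = (1 + λ V_DS2)/(1 + λ V_DS1).
0.986/0.871 = 1.132 = (1 + 7.51 λ)/(1 + 2.83 λ).
Solving: λ (I_D1 V_DS2 − I_D2 V_DS1) = I_D2 − I_D1, so λ = (0.986 − 0.871) / (0.871 × 7.51 − 0.986 × 2.83) = 0.115 / 3.75 = 0.0307 V⁻¹.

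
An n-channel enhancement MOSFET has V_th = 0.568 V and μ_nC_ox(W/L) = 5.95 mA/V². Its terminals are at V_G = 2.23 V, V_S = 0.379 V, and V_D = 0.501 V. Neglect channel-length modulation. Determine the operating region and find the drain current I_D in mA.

V_GS = V_G − V_S = 2.23 − 0.379 = 1.85 V; V_DS = V_D − V_S = 0.501 − 0.379 = 0.122 V.
V_ov = V_GS − V_th = 1.85 − 0.568 = 1.28 V.
Since V_DS = 0.122 V < V_ov = 1.28 V, the device is in the triode region.
I_D = k_n [V_ov · V_DS − ½ V_DS²] = 5.95 × [1.28 × 0.122 − 0.5 × 0.122²] = 0.887 mA.

Triode; I_D = 0.887 mA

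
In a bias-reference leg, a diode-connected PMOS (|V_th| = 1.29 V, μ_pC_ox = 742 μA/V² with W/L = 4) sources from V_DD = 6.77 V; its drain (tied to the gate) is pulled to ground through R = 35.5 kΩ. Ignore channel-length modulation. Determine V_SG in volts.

V_SG = 1.60 V

With gate tied to drain, V_SG = V_SD ≥ V_SG − |V_th|, so the device is in saturation.
k_p = μ_pC_ox · (W/L) = 2.968 mA/V².
KCL at the drain: ½ k_p (V_SG − |V_th|)² = (V_DD − V_SG)/R.
Let x = V_SG − 1.29. Then 52.7 x² + x − 5.48 = 0, giving x = 0.313 V (positive root), so V_SG = 1.6 V.
I_D = (V_DD − V_SG)/R = (6.77 − 1.6) / 35.5 = 0.146 mA.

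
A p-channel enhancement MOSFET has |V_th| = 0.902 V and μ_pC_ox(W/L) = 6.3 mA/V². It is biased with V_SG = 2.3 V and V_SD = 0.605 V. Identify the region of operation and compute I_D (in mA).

V_ov = V_SG − |V_th| = 2.3 − 0.902 = 1.4 V.
Since V_SD = 0.605 V < V_ov = 1.4 V, the device is in the triode region.
I_D = k_p [V_ov · V_SD − ½ V_SD²] = 6.3 × [1.4 × 0.605 − 0.5 × 0.605²] = 4.18 mA.

Triode; I_D = 4.18 mA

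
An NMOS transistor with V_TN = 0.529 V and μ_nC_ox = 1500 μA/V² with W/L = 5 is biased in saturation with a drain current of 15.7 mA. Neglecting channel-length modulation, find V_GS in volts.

V_GS = 2.58 V

k_n = μ_nC_ox · (W/L) = 7.5 mA/V².
In saturation I_D = ½ k_n (V_GS − V_TN)², so V_GS − V_TN = √(2 I_D / k_n) = √(2 × 15.7 / 7.5) = 2.05 V.
V_GS = 0.529 + 2.05 = 2.58 V.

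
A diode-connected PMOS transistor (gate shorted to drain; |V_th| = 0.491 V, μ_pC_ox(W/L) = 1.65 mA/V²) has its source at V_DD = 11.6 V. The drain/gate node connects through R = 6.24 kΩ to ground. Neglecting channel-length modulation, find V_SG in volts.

With gate tied to drain, V_SG = V_SD ≥ V_SG − |V_th|, so the device is in saturation.
KCL at the drain: ½ k_p (V_SG − |V_th|)² = (V_DD − V_SG)/R.
Let x = V_SG − 0.491. Then 5.15 x² + x − 11.11 = 0, giving x = 1.38 V (positive root), so V_SG = 1.87 V.
I_D = (V_DD − V_SG)/R = (11.6 − 1.87) / 6.24 = 1.56 mA.

V_SG = 1.87 V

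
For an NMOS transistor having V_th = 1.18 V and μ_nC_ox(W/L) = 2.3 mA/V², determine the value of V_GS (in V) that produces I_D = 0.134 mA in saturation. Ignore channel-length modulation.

In saturation I_D = ½ k_n (V_GS − V_th)², so V_GS − V_th = √(2 I_D / k_n) = √(2 × 0.134 / 2.3) = 0.341 V.
V_GS = 1.18 + 0.341 = 1.52 V.

V_GS = 1.52 V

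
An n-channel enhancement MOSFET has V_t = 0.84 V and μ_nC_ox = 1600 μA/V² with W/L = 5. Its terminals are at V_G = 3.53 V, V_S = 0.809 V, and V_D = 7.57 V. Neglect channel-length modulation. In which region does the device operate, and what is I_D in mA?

V_GS = V_G − V_S = 3.53 − 0.809 = 2.72 V; V_DS = V_D − V_S = 7.57 − 0.809 = 6.76 V.
k_n = μ_nC_ox · (W/L) = 8 mA/V².
V_ov = V_GS − V_t = 2.72 − 0.84 = 1.88 V.
Since V_DS = 6.76 V ≥ V_ov = 1.88 V, the device is in saturation.
I_D = ½ k_n V_ov² = 0.5 × 8 × 1.88² = 14.2 mA.

Saturation; I_D = 14.2 mA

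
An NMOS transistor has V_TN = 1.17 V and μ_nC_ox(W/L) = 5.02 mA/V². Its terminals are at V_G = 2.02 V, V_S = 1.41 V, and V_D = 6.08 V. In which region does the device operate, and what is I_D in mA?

V_GS = V_G − V_S = 2.02 − 1.41 = 0.61 V; V_DS = V_D − V_S = 6.08 − 1.41 = 4.67 V.
V_GS = 0.61 V < V_TN = 1.17 V, so the transistor is in cutoff.

Cutoff; I_D = 0 mA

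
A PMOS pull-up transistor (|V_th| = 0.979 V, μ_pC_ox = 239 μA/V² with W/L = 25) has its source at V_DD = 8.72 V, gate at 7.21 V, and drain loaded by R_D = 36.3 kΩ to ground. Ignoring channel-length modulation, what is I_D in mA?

V_SG = V_DD − V_G = 8.72 − 7.21 = 1.51 V, so V_ov = 1.51 − 0.979 = 0.531 V.
k_p = μ_pC_ox · (W/L) = 5.975 mA/V².
Assume saturation: I_D = ½ k_p V_ov² = 0.5 × 5.975 × 0.531² = 0.842 mA, giving V_SD = V_DD − I_D R_D = 8.72 − 0.842 × 36.3 = -21.9 V.
But -21.9 V < V_ov = 0.531 V, so the device is actually in triode.
In triode I_D = k_p[V_ov V_SD − ½ V_SD²] and I_D = (V_DD − V_SD)/R_D. Equating: 108 V_SD² − 116.2 V_SD + 8.72 = 0, giving V_SD = 0.0812 V (the root below V_ov).
I_D = (8.72 − 0.0812) / 36.3 = 0.238 mA.

I_D = 0.238 mA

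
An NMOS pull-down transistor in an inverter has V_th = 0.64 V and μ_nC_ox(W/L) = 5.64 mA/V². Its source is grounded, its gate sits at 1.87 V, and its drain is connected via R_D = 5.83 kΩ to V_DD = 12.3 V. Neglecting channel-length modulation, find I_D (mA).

I_D = 2.05 mA

V_GS = V_G = 1.87 V, so V_ov = 1.87 − 0.64 = 1.23 V.
Assume saturation: I_D = ½ k_n V_ov² = 0.5 × 5.64 × 1.23² = 4.27 mA, giving V_DS = V_DD − I_D R_D = 12.3 − 4.27 × 5.83 = -12.6 V.
But -12.6 V < V_ov = 1.23 V, so the device is actually in triode.
In triode I_D = k_n[V_ov V_DS − ½ V_DS²] and I_D = (V_DD − V_DS)/R_D. Equating: 16.4 V_DS² − 41.44 V_DS + 12.3 = 0, giving V_DS = 0.344 V (the root below V_ov).
I_D = (12.3 − 0.344) / 5.83 = 2.05 mA.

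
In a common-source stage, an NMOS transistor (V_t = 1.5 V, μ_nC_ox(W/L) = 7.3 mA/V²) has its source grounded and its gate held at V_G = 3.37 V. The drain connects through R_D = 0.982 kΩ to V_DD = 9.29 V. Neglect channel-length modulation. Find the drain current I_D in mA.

I_D = 8.64 mA

V_GS = V_G = 3.37 V, so V_ov = 3.37 − 1.5 = 1.87 V.
Assume saturation: I_D = ½ k_n V_ov² = 0.5 × 7.3 × 1.87² = 12.8 mA, giving V_DS = V_DD − I_D R_D = 9.29 − 12.8 × 0.982 = -3.24 V.
But -3.24 V < V_ov = 1.87 V, so the device is actually in triode.
In triode I_D = k_n[V_ov V_DS − ½ V_DS²] and I_D = (V_DD − V_DS)/R_D. Equating: 3.58 V_DS² − 14.41 V_DS + 9.29 = 0, giving V_DS = 0.807 V (the root below V_ov).
I_D = (9.29 − 0.807) / 0.982 = 8.64 mA.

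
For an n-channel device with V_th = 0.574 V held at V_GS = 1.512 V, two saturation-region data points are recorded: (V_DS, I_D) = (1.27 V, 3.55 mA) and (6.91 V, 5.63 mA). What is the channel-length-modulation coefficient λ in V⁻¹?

With V_GS fixed, I_D ∝ (1 + λ V_DS) in saturation, so I_D2/I_D1 = (1 + λ V_DS2)/(1 + λ V_DS1).
5.63/3.55 = 1.586 = (1 + 6.91 λ)/(1 + 1.27 λ).
Solving: λ (I_D1 V_DS2 − I_D2 V_DS1) = I_D2 − I_D1, so λ = (5.63 − 3.55) / (3.55 × 6.91 − 5.63 × 1.27) = 2.08 / 17.4 = 0.12 V⁻¹.

λ = 0.120 V⁻¹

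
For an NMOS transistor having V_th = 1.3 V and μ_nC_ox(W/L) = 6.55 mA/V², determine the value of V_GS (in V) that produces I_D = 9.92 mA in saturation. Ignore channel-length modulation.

In saturation I_D = ½ k_n (V_GS − V_th)², so V_GS − V_th = √(2 I_D / k_n) = √(2 × 9.92 / 6.55) = 1.74 V.
V_GS = 1.3 + 1.74 = 3.04 V.

V_GS = 3.04 V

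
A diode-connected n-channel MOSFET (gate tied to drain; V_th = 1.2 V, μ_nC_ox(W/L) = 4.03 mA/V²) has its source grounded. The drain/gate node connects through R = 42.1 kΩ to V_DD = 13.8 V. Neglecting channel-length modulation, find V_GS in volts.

With gate tied to drain, V_GS = V_DS ≥ V_GS − V_th, so the device is in saturation.
KCL at the drain: ½ k_n (V_GS − V_th)² = (V_DD − V_GS)/R.
Let x = V_GS − 1.2. Then 84.8 x² + x − 12.6 = 0, giving x = 0.38 V (positive root), so V_GS = 1.58 V.
I_D = (V_DD − V_GS)/R = (13.8 − 1.58) / 42.1 = 0.29 mA.

V_GS = 1.58 V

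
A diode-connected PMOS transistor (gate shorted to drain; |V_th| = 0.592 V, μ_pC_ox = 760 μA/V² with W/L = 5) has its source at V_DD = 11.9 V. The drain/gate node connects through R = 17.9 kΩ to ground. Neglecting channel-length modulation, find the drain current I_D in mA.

I_D = 0.600 mA

With gate tied to drain, V_SG = V_SD ≥ V_SG − |V_th|, so the device is in saturation.
k_p = μ_pC_ox · (W/L) = 3.8 mA/V².
KCL at the drain: ½ k_p (V_SG − |V_th|)² = (V_DD − V_SG)/R.
Let x = V_SG − 0.592. Then 34 x² + x − 11.31 = 0, giving x = 0.562 V (positive root), so V_SG = 1.15 V.
I_D = (V_DD − V_SG)/R = (11.9 − 1.15) / 17.9 = 0.6 mA.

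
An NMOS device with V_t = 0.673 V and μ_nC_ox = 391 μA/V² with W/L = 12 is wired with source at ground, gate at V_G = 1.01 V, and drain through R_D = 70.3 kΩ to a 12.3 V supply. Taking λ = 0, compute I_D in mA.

V_GS = V_G = 1.01 V, so V_ov = 1.01 − 0.673 = 0.337 V.
k_n = μ_nC_ox · (W/L) = 4.692 mA/V².
Assume saturation: I_D = ½ k_n V_ov² = 0.5 × 4.692 × 0.337² = 0.266 mA, giving V_DS = V_DD − I_D R_D = 12.3 − 0.266 × 70.3 = -6.43 V.
But -6.43 V < V_ov = 0.337 V, so the device is actually in triode.
In triode I_D = k_n[V_ov V_DS − ½ V_DS²] and I_D = (V_DD − V_DS)/R_D. Equating: 165 V_DS² − 112.2 V_DS + 12.3 = 0, giving V_DS = 0.137 V (the root below V_ov).
I_D = (12.3 − 0.137) / 70.3 = 0.173 mA.

I_D = 0.173 mA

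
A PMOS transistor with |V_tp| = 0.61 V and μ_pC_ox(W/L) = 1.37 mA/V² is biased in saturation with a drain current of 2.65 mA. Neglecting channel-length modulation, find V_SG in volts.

V_SG = 2.58 V

In saturation I_D = ½ k_p (V_SG − |V_tp|)², so V_SG − |V_tp| = √(2 I_D / k_p) = √(2 × 2.65 / 1.37) = 1.97 V.
V_SG = 0.61 + 1.97 = 2.58 V.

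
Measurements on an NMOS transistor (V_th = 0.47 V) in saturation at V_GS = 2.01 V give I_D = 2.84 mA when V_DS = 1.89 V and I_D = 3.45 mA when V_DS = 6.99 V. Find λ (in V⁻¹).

With V_GS fixed, I_D ∝ (1 + λ V_DS) in saturation, so I_D2/I_D1 = (1 + λ V_DS2)/(1 + λ V_DS1).
3.45/2.84 = 1.215 = (1 + 6.99 λ)/(1 + 1.89 λ).
Solving: λ (I_D1 V_DS2 − I_D2 V_DS1) = I_D2 − I_D1, so λ = (3.45 − 2.84) / (2.84 × 6.99 − 3.45 × 1.89) = 0.61 / 13.3 = 0.0458 V⁻¹.

λ = 0.0458 V⁻¹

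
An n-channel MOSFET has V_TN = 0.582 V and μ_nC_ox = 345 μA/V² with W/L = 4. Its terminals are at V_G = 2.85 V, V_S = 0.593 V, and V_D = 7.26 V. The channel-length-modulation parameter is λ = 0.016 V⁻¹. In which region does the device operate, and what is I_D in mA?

V_GS = V_G − V_S = 2.85 − 0.593 = 2.26 V; V_DS = V_D − V_S = 7.26 − 0.593 = 6.67 V.
k_n = μ_nC_ox · (W/L) = 1.38 mA/V².
V_ov = V_GS − V_TN = 2.26 − 0.582 = 1.68 V.
Since V_DS = 6.67 V ≥ V_ov = 1.68 V, the device is in saturation.
I_D = ½ k_n V_ov² (1 + λ V_DS) = 0.5 × 1.38 × 1.68² × (1 + 0.016 × 6.67) = 2.14 mA.

Saturation; I_D = 2.14 mA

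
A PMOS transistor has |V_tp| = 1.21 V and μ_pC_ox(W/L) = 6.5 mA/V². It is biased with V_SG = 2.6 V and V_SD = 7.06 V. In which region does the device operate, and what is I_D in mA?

Saturation; I_D = 6.28 mA

V_ov = V_SG − |V_tp| = 2.6 − 1.21 = 1.39 V.
Since V_SD = 7.06 V ≥ V_ov = 1.39 V, the device is in saturation.
I_D = ½ k_p V_ov² = 0.5 × 6.5 × 1.39² = 6.28 mA.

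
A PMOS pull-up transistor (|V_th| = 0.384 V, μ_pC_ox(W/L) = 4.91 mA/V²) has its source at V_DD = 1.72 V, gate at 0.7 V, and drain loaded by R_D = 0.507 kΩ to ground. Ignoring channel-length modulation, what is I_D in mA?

V_SG = V_DD − V_G = 1.72 − 0.7 = 1.02 V, so V_ov = 1.02 − 0.384 = 0.636 V.
Assume saturation: I_D = ½ k_p V_ov² = 0.5 × 4.91 × 0.636² = 0.993 mA, giving V_SD = V_DD − I_D R_D = 1.72 − 0.993 × 0.507 = 1.22 V.
V_SD = 1.22 V ≥ V_ov = 0.636 V, confirming saturation.

I_D = 0.993 mA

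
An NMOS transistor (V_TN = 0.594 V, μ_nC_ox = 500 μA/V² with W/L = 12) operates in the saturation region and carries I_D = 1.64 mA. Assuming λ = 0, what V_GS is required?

V_GS = 1.33 V

k_n = μ_nC_ox · (W/L) = 6 mA/V².
In saturation I_D = ½ k_n (V_GS − V_TN)², so V_GS − V_TN = √(2 I_D / k_n) = √(2 × 1.64 / 6) = 0.739 V.
V_GS = 0.594 + 0.739 = 1.33 V.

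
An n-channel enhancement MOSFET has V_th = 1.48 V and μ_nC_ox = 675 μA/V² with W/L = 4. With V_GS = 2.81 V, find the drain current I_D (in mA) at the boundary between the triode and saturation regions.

I_D = 2.39 mA

At the boundary V_DS = V_ov = V_GS − V_th = 2.81 − 1.48 = 1.33 V.
k_n = μ_nC_ox · (W/L) = 2.7 mA/V².
I_D = ½ k_n V_ov² = 0.5 × 2.7 × 1.33² = 2.39 mA.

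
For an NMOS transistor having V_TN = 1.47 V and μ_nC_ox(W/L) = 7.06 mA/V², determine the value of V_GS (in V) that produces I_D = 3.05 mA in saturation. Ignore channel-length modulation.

V_GS = 2.40 V

In saturation I_D = ½ k_n (V_GS − V_TN)², so V_GS − V_TN = √(2 I_D / k_n) = √(2 × 3.05 / 7.06) = 0.93 V.
V_GS = 1.47 + 0.93 = 2.4 V.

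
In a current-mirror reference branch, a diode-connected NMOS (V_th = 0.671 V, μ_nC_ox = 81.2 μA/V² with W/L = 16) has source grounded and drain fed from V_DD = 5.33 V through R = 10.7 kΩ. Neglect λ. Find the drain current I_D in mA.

With gate tied to drain, V_GS = V_DS ≥ V_GS − V_th, so the device is in saturation.
k_n = μ_nC_ox · (W/L) = 1.299 mA/V².
KCL at the drain: ½ k_n (V_GS − V_th)² = (V_DD − V_GS)/R.
Let x = V_GS − 0.671. Then 6.95 x² + x − 4.659 = 0, giving x = 0.75 V (positive root), so V_GS = 1.42 V.
I_D = (V_DD − V_GS)/R = (5.33 − 1.42) / 10.7 = 0.365 mA.

I_D = 0.365 mA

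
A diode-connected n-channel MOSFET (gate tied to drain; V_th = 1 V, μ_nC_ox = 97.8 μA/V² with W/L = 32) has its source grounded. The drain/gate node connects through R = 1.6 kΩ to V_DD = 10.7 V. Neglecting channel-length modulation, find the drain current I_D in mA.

I_D = 4.95 mA

With gate tied to drain, V_GS = V_DS ≥ V_GS − V_th, so the device is in saturation.
k_n = μ_nC_ox · (W/L) = 3.13 mA/V².
KCL at the drain: ½ k_n (V_GS − V_th)² = (V_DD − V_GS)/R.
Let x = V_GS − 1. Then 2.5 x² + x − 9.7 = 0, giving x = 1.78 V (positive root), so V_GS = 2.78 V.
I_D = (V_DD − V_GS)/R = (10.7 − 2.78) / 1.6 = 4.95 mA.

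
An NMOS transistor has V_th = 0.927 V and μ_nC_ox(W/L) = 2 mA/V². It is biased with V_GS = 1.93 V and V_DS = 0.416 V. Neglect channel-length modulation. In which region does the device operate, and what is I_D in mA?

Triode; I_D = 0.661 mA

V_ov = V_GS − V_th = 1.93 − 0.927 = 1 V.
Since V_DS = 0.416 V < V_ov = 1 V, the device is in the triode region.
I_D = k_n [V_ov · V_DS − ½ V_DS²] = 2 × [1 × 0.416 − 0.5 × 0.416²] = 0.661 mA.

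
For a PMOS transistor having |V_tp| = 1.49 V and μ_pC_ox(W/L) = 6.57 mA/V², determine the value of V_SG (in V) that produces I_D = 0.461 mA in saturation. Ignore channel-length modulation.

In saturation I_D = ½ k_p (V_SG − |V_tp|)², so V_SG − |V_tp| = √(2 I_D / k_p) = √(2 × 0.461 / 6.57) = 0.375 V.
V_SG = 1.49 + 0.375 = 1.86 V.

V_SG = 1.86 V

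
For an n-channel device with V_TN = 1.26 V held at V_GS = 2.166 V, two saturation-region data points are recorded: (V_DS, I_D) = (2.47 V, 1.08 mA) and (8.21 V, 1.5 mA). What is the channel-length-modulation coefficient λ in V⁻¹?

λ = 0.0814 V⁻¹

With V_GS fixed, I_D ∝ (1 + λ V_DS) in saturation, so I_D2/I_D1 = (1 + λ V_DS2)/(1 + λ V_DS1).
1.5/1.08 = 1.389 = (1 + 8.21 λ)/(1 + 2.47 λ).
Solving: λ (I_D1 V_DS2 − I_D2 V_DS1) = I_D2 − I_D1, so λ = (1.5 − 1.08) / (1.08 × 8.21 − 1.5 × 2.47) = 0.42 / 5.16 = 0.0814 V⁻¹.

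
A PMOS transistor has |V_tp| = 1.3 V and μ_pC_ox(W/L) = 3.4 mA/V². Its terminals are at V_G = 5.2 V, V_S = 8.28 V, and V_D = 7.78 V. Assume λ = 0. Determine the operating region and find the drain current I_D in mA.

Triode; I_D = 2.60 mA

V_SG = V_S − V_G = 8.28 − 5.2 = 3.08 V; V_SD = V_S − V_D = 8.28 − 7.78 = 0.5 V.
V_ov = V_SG − |V_tp| = 3.08 − 1.3 = 1.78 V.
Since V_SD = 0.5 V < V_ov = 1.78 V, the device is in the triode region.
I_D = k_p [V_ov · V_SD − ½ V_SD²] = 3.4 × [1.78 × 0.5 − 0.5 × 0.5²] = 2.6 mA.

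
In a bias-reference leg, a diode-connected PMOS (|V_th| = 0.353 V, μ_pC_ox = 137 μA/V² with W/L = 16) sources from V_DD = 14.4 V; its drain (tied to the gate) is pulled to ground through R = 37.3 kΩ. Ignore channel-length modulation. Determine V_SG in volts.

With gate tied to drain, V_SG = V_SD ≥ V_SG − |V_th|, so the device is in saturation.
k_p = μ_pC_ox · (W/L) = 2.192 mA/V².
KCL at the drain: ½ k_p (V_SG − |V_th|)² = (V_DD − V_SG)/R.
Let x = V_SG − 0.353. Then 40.9 x² + x − 14.05 = 0, giving x = 0.574 V (positive root), so V_SG = 0.927 V.
I_D = (V_DD − V_SG)/R = (14.4 − 0.927) / 37.3 = 0.361 mA.

V_SG = 0.927 V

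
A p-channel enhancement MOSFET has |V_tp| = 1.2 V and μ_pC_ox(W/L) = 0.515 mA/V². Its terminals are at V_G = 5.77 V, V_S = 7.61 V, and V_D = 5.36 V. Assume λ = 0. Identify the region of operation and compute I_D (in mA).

V_SG = V_S − V_G = 7.61 − 5.77 = 1.84 V; V_SD = V_S − V_D = 7.61 − 5.36 = 2.25 V.
V_ov = V_SG − |V_tp| = 1.84 − 1.2 = 0.64 V.
Since V_SD = 2.25 V ≥ V_ov = 0.64 V, the device is in saturation.
I_D = ½ k_p V_ov² = 0.5 × 0.515 × 0.64² = 0.105 mA.

Saturation; I_D = 0.105 mA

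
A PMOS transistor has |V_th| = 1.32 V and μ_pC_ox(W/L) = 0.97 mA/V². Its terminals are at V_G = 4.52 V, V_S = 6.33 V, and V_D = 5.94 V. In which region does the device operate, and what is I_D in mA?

V_SG = V_S − V_G = 6.33 − 4.52 = 1.81 V; V_SD = V_S − V_D = 6.33 − 5.94 = 0.39 V.
V_ov = V_SG − |V_th| = 1.81 − 1.32 = 0.49 V.
Since V_SD = 0.39 V < V_ov = 0.49 V, the device is in the triode region.
I_D = k_p [V_ov · V_SD − ½ V_SD²] = 0.97 × [0.49 × 0.39 − 0.5 × 0.39²] = 0.112 mA.

Triode; I_D = 0.112 mA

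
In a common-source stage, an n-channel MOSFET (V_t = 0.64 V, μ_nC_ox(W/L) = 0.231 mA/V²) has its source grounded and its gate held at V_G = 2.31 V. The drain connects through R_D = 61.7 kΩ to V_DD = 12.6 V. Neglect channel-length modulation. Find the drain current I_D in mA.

I_D = 0.194 mA

V_GS = V_G = 2.31 V, so V_ov = 2.31 − 0.64 = 1.67 V.
Assume saturation: I_D = ½ k_n V_ov² = 0.5 × 0.231 × 1.67² = 0.322 mA, giving V_DS = V_DD − I_D R_D = 12.6 − 0.322 × 61.7 = -7.27 V.
But -7.27 V < V_ov = 1.67 V, so the device is actually in triode.
In triode I_D = k_n[V_ov V_DS − ½ V_DS²] and I_D = (V_DD − V_DS)/R_D. Equating: 7.13 V_DS² − 24.8 V_DS + 12.6 = 0, giving V_DS = 0.618 V (the root below V_ov).
I_D = (12.6 − 0.618) / 61.7 = 0.194 mA.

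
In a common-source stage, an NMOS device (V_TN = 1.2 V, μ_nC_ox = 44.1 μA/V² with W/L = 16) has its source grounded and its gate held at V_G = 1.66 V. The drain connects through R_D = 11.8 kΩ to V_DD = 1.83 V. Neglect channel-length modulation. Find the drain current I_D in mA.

V_GS = V_G = 1.66 V, so V_ov = 1.66 − 1.2 = 0.46 V.
k_n = μ_nC_ox · (W/L) = 0.7056 mA/V².
Assume saturation: I_D = ½ k_n V_ov² = 0.5 × 0.7056 × 0.46² = 0.0747 mA, giving V_DS = V_DD − I_D R_D = 1.83 − 0.0747 × 11.8 = 0.949 V.
V_DS = 0.949 V ≥ V_ov = 0.46 V, confirming saturation.

I_D = 0.0747 mA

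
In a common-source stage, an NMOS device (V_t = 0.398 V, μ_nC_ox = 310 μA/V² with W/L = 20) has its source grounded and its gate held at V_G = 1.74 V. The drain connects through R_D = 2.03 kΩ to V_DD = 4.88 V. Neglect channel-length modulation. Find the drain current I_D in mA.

I_D = 2.25 mA

V_GS = V_G = 1.74 V, so V_ov = 1.74 − 0.398 = 1.34 V.
k_n = μ_nC_ox · (W/L) = 6.2 mA/V².
Assume saturation: I_D = ½ k_n V_ov² = 0.5 × 6.2 × 1.34² = 5.58 mA, giving V_DS = V_DD − I_D R_D = 4.88 − 5.58 × 2.03 = -6.45 V.
But -6.45 V < V_ov = 1.34 V, so the device is actually in triode.
In triode I_D = k_n[V_ov V_DS − ½ V_DS²] and I_D = (V_DD − V_DS)/R_D. Equating: 6.29 V_DS² − 17.89 V_DS + 4.88 = 0, giving V_DS = 0.306 V (the root below V_ov).
I_D = (4.88 − 0.306) / 2.03 = 2.25 mA.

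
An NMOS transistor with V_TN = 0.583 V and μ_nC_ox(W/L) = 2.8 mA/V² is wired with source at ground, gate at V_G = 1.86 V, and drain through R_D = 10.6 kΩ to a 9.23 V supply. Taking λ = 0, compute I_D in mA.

I_D = 0.846 mA

V_GS = V_G = 1.86 V, so V_ov = 1.86 − 0.583 = 1.28 V.
Assume saturation: I_D = ½ k_n V_ov² = 0.5 × 2.8 × 1.28² = 2.28 mA, giving V_DS = V_DD − I_D R_D = 9.23 − 2.28 × 10.6 = -15 V.
But -15 V < V_ov = 1.28 V, so the device is actually in triode.
In triode I_D = k_n[V_ov V_DS − ½ V_DS²] and I_D = (V_DD − V_DS)/R_D. Equating: 14.8 V_DS² − 38.9 V_DS + 9.23 = 0, giving V_DS = 0.264 V (the root below V_ov).
I_D = (9.23 − 0.264) / 10.6 = 0.846 mA.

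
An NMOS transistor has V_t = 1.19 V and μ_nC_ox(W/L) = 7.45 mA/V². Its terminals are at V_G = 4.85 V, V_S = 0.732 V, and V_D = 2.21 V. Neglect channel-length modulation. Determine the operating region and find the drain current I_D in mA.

V_GS = V_G − V_S = 4.85 − 0.732 = 4.12 V; V_DS = V_D − V_S = 2.21 − 0.732 = 1.48 V.
V_ov = V_GS − V_t = 4.12 − 1.19 = 2.93 V.
Since V_DS = 1.48 V < V_ov = 2.93 V, the device is in the triode region.
I_D = k_n [V_ov · V_DS − ½ V_DS²] = 7.45 × [2.93 × 1.48 − 0.5 × 1.48²] = 24.1 mA.

Triode; I_D = 24.1 mA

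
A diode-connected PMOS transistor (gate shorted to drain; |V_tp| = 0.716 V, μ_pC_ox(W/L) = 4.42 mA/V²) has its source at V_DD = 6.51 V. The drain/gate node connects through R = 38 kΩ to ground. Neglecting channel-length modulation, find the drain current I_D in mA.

With gate tied to drain, V_SG = V_SD ≥ V_SG − |V_tp|, so the device is in saturation.
KCL at the drain: ½ k_p (V_SG − |V_tp|)² = (V_DD − V_SG)/R.
Let x = V_SG − 0.716. Then 84 x² + x − 5.794 = 0, giving x = 0.257 V (positive root), so V_SG = 0.973 V.
I_D = (V_DD − V_SG)/R = (6.51 − 0.973) / 38 = 0.146 mA.

I_D = 0.146 mA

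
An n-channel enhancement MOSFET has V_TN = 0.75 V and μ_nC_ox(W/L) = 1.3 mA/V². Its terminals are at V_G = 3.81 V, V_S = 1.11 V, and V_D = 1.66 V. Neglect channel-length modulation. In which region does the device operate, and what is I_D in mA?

Triode; I_D = 1.20 mA

V_GS = V_G − V_S = 3.81 − 1.11 = 2.7 V; V_DS = V_D − V_S = 1.66 − 1.11 = 0.55 V.
V_ov = V_GS − V_TN = 2.7 − 0.75 = 1.95 V.
Since V_DS = 0.55 V < V_ov = 1.95 V, the device is in the triode region.
I_D = k_n [V_ov · V_DS − ½ V_DS²] = 1.3 × [1.95 × 0.55 − 0.5 × 0.55²] = 1.2 mA.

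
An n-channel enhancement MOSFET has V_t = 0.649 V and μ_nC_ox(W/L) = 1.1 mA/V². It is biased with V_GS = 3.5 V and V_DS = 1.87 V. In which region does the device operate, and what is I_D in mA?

Triode; I_D = 3.94 mA

V_ov = V_GS − V_t = 3.5 − 0.649 = 2.85 V.
Since V_DS = 1.87 V < V_ov = 2.85 V, the device is in the triode region.
I_D = k_n [V_ov · V_DS − ½ V_DS²] = 1.1 × [2.85 × 1.87 − 0.5 × 1.87²] = 3.94 mA.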